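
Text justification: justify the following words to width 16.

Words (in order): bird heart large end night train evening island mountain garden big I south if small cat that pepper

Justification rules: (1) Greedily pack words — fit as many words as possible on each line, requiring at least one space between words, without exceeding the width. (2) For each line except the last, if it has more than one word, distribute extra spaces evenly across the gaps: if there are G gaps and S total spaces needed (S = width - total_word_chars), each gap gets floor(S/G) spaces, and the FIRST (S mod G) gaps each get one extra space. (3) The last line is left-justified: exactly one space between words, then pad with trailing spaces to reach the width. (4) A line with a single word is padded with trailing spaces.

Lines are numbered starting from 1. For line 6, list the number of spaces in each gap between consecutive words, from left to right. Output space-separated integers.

Answer: 2 2

Derivation:
Line 1: ['bird', 'heart', 'large'] (min_width=16, slack=0)
Line 2: ['end', 'night', 'train'] (min_width=15, slack=1)
Line 3: ['evening', 'island'] (min_width=14, slack=2)
Line 4: ['mountain', 'garden'] (min_width=15, slack=1)
Line 5: ['big', 'I', 'south', 'if'] (min_width=14, slack=2)
Line 6: ['small', 'cat', 'that'] (min_width=14, slack=2)
Line 7: ['pepper'] (min_width=6, slack=10)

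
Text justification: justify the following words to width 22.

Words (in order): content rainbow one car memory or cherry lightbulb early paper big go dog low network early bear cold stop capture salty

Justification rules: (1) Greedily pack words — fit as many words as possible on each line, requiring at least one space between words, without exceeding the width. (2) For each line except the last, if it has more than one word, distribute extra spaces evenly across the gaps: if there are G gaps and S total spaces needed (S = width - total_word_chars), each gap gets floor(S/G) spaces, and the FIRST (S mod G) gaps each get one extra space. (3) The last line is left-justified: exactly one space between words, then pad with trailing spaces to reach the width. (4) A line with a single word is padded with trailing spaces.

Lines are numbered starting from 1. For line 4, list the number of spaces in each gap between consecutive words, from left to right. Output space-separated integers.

Line 1: ['content', 'rainbow', 'one'] (min_width=19, slack=3)
Line 2: ['car', 'memory', 'or', 'cherry'] (min_width=20, slack=2)
Line 3: ['lightbulb', 'early', 'paper'] (min_width=21, slack=1)
Line 4: ['big', 'go', 'dog', 'low', 'network'] (min_width=22, slack=0)
Line 5: ['early', 'bear', 'cold', 'stop'] (min_width=20, slack=2)
Line 6: ['capture', 'salty'] (min_width=13, slack=9)

Answer: 1 1 1 1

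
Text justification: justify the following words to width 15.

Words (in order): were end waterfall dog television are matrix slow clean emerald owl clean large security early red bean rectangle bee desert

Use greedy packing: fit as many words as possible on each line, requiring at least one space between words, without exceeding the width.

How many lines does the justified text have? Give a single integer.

Line 1: ['were', 'end'] (min_width=8, slack=7)
Line 2: ['waterfall', 'dog'] (min_width=13, slack=2)
Line 3: ['television', 'are'] (min_width=14, slack=1)
Line 4: ['matrix', 'slow'] (min_width=11, slack=4)
Line 5: ['clean', 'emerald'] (min_width=13, slack=2)
Line 6: ['owl', 'clean', 'large'] (min_width=15, slack=0)
Line 7: ['security', 'early'] (min_width=14, slack=1)
Line 8: ['red', 'bean'] (min_width=8, slack=7)
Line 9: ['rectangle', 'bee'] (min_width=13, slack=2)
Line 10: ['desert'] (min_width=6, slack=9)
Total lines: 10

Answer: 10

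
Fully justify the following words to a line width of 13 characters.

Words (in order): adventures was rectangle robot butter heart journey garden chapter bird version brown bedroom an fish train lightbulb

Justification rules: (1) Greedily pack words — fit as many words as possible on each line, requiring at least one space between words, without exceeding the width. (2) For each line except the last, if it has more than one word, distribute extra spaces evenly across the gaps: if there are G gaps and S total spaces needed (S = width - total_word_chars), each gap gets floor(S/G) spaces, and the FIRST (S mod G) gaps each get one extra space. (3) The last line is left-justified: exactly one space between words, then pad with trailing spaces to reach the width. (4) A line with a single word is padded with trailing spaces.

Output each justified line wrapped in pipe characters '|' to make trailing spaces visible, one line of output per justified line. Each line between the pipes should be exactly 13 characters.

Answer: |adventures   |
|was rectangle|
|robot  butter|
|heart journey|
|garden       |
|chapter  bird|
|version brown|
|bedroom    an|
|fish    train|
|lightbulb    |

Derivation:
Line 1: ['adventures'] (min_width=10, slack=3)
Line 2: ['was', 'rectangle'] (min_width=13, slack=0)
Line 3: ['robot', 'butter'] (min_width=12, slack=1)
Line 4: ['heart', 'journey'] (min_width=13, slack=0)
Line 5: ['garden'] (min_width=6, slack=7)
Line 6: ['chapter', 'bird'] (min_width=12, slack=1)
Line 7: ['version', 'brown'] (min_width=13, slack=0)
Line 8: ['bedroom', 'an'] (min_width=10, slack=3)
Line 9: ['fish', 'train'] (min_width=10, slack=3)
Line 10: ['lightbulb'] (min_width=9, slack=4)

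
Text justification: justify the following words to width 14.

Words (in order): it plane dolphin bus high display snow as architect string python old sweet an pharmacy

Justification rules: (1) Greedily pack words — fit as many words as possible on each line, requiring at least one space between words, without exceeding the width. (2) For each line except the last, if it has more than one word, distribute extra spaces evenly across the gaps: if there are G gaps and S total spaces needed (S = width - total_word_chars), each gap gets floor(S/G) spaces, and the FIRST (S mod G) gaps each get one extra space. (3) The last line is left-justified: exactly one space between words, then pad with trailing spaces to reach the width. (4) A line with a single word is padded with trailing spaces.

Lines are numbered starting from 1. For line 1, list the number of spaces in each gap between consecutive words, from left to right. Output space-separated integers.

Line 1: ['it', 'plane'] (min_width=8, slack=6)
Line 2: ['dolphin', 'bus'] (min_width=11, slack=3)
Line 3: ['high', 'display'] (min_width=12, slack=2)
Line 4: ['snow', 'as'] (min_width=7, slack=7)
Line 5: ['architect'] (min_width=9, slack=5)
Line 6: ['string', 'python'] (min_width=13, slack=1)
Line 7: ['old', 'sweet', 'an'] (min_width=12, slack=2)
Line 8: ['pharmacy'] (min_width=8, slack=6)

Answer: 7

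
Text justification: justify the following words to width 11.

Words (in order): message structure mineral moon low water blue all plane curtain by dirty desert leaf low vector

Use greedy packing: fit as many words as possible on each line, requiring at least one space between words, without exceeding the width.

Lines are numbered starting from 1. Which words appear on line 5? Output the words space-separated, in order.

Answer: water blue

Derivation:
Line 1: ['message'] (min_width=7, slack=4)
Line 2: ['structure'] (min_width=9, slack=2)
Line 3: ['mineral'] (min_width=7, slack=4)
Line 4: ['moon', 'low'] (min_width=8, slack=3)
Line 5: ['water', 'blue'] (min_width=10, slack=1)
Line 6: ['all', 'plane'] (min_width=9, slack=2)
Line 7: ['curtain', 'by'] (min_width=10, slack=1)
Line 8: ['dirty'] (min_width=5, slack=6)
Line 9: ['desert', 'leaf'] (min_width=11, slack=0)
Line 10: ['low', 'vector'] (min_width=10, slack=1)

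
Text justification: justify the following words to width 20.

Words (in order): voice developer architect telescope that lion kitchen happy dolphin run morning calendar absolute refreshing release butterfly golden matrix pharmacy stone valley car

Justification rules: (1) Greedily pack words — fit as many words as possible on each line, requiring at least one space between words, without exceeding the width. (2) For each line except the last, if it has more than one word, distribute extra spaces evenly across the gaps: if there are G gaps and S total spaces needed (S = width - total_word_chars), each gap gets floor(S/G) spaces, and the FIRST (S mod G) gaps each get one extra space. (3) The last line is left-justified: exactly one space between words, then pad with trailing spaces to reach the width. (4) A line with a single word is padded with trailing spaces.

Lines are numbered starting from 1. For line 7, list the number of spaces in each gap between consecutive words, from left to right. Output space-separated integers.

Answer: 4

Derivation:
Line 1: ['voice', 'developer'] (min_width=15, slack=5)
Line 2: ['architect', 'telescope'] (min_width=19, slack=1)
Line 3: ['that', 'lion', 'kitchen'] (min_width=17, slack=3)
Line 4: ['happy', 'dolphin', 'run'] (min_width=17, slack=3)
Line 5: ['morning', 'calendar'] (min_width=16, slack=4)
Line 6: ['absolute', 'refreshing'] (min_width=19, slack=1)
Line 7: ['release', 'butterfly'] (min_width=17, slack=3)
Line 8: ['golden', 'matrix'] (min_width=13, slack=7)
Line 9: ['pharmacy', 'stone'] (min_width=14, slack=6)
Line 10: ['valley', 'car'] (min_width=10, slack=10)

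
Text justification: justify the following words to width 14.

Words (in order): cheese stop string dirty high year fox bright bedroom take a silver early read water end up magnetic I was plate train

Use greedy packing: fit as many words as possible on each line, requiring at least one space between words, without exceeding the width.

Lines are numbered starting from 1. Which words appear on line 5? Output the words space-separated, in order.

Line 1: ['cheese', 'stop'] (min_width=11, slack=3)
Line 2: ['string', 'dirty'] (min_width=12, slack=2)
Line 3: ['high', 'year', 'fox'] (min_width=13, slack=1)
Line 4: ['bright', 'bedroom'] (min_width=14, slack=0)
Line 5: ['take', 'a', 'silver'] (min_width=13, slack=1)
Line 6: ['early', 'read'] (min_width=10, slack=4)
Line 7: ['water', 'end', 'up'] (min_width=12, slack=2)
Line 8: ['magnetic', 'I', 'was'] (min_width=14, slack=0)
Line 9: ['plate', 'train'] (min_width=11, slack=3)

Answer: take a silver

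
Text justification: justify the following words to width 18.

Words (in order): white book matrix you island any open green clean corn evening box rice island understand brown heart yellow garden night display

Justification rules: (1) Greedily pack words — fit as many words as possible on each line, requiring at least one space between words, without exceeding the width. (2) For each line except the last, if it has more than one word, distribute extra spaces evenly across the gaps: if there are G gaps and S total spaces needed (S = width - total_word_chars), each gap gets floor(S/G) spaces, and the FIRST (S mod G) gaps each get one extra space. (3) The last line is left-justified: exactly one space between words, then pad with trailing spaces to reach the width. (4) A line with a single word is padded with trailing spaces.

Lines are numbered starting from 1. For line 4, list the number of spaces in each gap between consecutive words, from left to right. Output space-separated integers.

Answer: 2 2

Derivation:
Line 1: ['white', 'book', 'matrix'] (min_width=17, slack=1)
Line 2: ['you', 'island', 'any'] (min_width=14, slack=4)
Line 3: ['open', 'green', 'clean'] (min_width=16, slack=2)
Line 4: ['corn', 'evening', 'box'] (min_width=16, slack=2)
Line 5: ['rice', 'island'] (min_width=11, slack=7)
Line 6: ['understand', 'brown'] (min_width=16, slack=2)
Line 7: ['heart', 'yellow'] (min_width=12, slack=6)
Line 8: ['garden', 'night'] (min_width=12, slack=6)
Line 9: ['display'] (min_width=7, slack=11)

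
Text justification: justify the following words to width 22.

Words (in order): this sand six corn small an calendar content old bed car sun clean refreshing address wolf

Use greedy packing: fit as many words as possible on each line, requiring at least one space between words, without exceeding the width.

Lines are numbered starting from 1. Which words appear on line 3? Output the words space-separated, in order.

Line 1: ['this', 'sand', 'six', 'corn'] (min_width=18, slack=4)
Line 2: ['small', 'an', 'calendar'] (min_width=17, slack=5)
Line 3: ['content', 'old', 'bed', 'car'] (min_width=19, slack=3)
Line 4: ['sun', 'clean', 'refreshing'] (min_width=20, slack=2)
Line 5: ['address', 'wolf'] (min_width=12, slack=10)

Answer: content old bed car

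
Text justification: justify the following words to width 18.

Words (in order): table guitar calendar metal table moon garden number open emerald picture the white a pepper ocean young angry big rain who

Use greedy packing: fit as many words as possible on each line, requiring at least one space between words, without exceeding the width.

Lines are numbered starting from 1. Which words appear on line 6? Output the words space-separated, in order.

Line 1: ['table', 'guitar'] (min_width=12, slack=6)
Line 2: ['calendar', 'metal'] (min_width=14, slack=4)
Line 3: ['table', 'moon', 'garden'] (min_width=17, slack=1)
Line 4: ['number', 'open'] (min_width=11, slack=7)
Line 5: ['emerald', 'picture'] (min_width=15, slack=3)
Line 6: ['the', 'white', 'a', 'pepper'] (min_width=18, slack=0)
Line 7: ['ocean', 'young', 'angry'] (min_width=17, slack=1)
Line 8: ['big', 'rain', 'who'] (min_width=12, slack=6)

Answer: the white a pepper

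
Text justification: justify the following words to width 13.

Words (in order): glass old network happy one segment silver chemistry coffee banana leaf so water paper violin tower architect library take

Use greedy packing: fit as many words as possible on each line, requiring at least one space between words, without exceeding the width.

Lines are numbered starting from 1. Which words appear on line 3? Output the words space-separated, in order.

Line 1: ['glass', 'old'] (min_width=9, slack=4)
Line 2: ['network', 'happy'] (min_width=13, slack=0)
Line 3: ['one', 'segment'] (min_width=11, slack=2)
Line 4: ['silver'] (min_width=6, slack=7)
Line 5: ['chemistry'] (min_width=9, slack=4)
Line 6: ['coffee', 'banana'] (min_width=13, slack=0)
Line 7: ['leaf', 'so', 'water'] (min_width=13, slack=0)
Line 8: ['paper', 'violin'] (min_width=12, slack=1)
Line 9: ['tower'] (min_width=5, slack=8)
Line 10: ['architect'] (min_width=9, slack=4)
Line 11: ['library', 'take'] (min_width=12, slack=1)

Answer: one segment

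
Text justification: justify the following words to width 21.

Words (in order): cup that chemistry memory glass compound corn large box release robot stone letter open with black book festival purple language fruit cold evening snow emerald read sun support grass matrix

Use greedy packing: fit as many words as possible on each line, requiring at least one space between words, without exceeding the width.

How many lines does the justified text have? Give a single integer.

Line 1: ['cup', 'that', 'chemistry'] (min_width=18, slack=3)
Line 2: ['memory', 'glass', 'compound'] (min_width=21, slack=0)
Line 3: ['corn', 'large', 'box'] (min_width=14, slack=7)
Line 4: ['release', 'robot', 'stone'] (min_width=19, slack=2)
Line 5: ['letter', 'open', 'with'] (min_width=16, slack=5)
Line 6: ['black', 'book', 'festival'] (min_width=19, slack=2)
Line 7: ['purple', 'language', 'fruit'] (min_width=21, slack=0)
Line 8: ['cold', 'evening', 'snow'] (min_width=17, slack=4)
Line 9: ['emerald', 'read', 'sun'] (min_width=16, slack=5)
Line 10: ['support', 'grass', 'matrix'] (min_width=20, slack=1)
Total lines: 10

Answer: 10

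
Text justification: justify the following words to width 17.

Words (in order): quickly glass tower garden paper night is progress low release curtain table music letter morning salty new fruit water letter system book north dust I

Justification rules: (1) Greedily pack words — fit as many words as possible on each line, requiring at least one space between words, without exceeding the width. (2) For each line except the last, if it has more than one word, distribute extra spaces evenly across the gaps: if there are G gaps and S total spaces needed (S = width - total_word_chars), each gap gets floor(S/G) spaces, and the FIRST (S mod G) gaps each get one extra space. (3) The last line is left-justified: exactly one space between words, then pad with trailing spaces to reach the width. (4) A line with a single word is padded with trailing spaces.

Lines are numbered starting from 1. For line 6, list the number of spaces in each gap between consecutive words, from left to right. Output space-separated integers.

Answer: 7

Derivation:
Line 1: ['quickly', 'glass'] (min_width=13, slack=4)
Line 2: ['tower', 'garden'] (min_width=12, slack=5)
Line 3: ['paper', 'night', 'is'] (min_width=14, slack=3)
Line 4: ['progress', 'low'] (min_width=12, slack=5)
Line 5: ['release', 'curtain'] (min_width=15, slack=2)
Line 6: ['table', 'music'] (min_width=11, slack=6)
Line 7: ['letter', 'morning'] (min_width=14, slack=3)
Line 8: ['salty', 'new', 'fruit'] (min_width=15, slack=2)
Line 9: ['water', 'letter'] (min_width=12, slack=5)
Line 10: ['system', 'book', 'north'] (min_width=17, slack=0)
Line 11: ['dust', 'I'] (min_width=6, slack=11)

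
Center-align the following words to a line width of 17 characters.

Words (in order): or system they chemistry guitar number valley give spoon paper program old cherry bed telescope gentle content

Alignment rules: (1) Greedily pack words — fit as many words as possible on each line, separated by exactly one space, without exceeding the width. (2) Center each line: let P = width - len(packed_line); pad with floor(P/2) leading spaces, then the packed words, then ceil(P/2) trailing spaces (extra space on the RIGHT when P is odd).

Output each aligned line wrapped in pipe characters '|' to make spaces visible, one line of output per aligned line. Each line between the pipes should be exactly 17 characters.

Line 1: ['or', 'system', 'they'] (min_width=14, slack=3)
Line 2: ['chemistry', 'guitar'] (min_width=16, slack=1)
Line 3: ['number', 'valley'] (min_width=13, slack=4)
Line 4: ['give', 'spoon', 'paper'] (min_width=16, slack=1)
Line 5: ['program', 'old'] (min_width=11, slack=6)
Line 6: ['cherry', 'bed'] (min_width=10, slack=7)
Line 7: ['telescope', 'gentle'] (min_width=16, slack=1)
Line 8: ['content'] (min_width=7, slack=10)

Answer: | or system they  |
|chemistry guitar |
|  number valley  |
|give spoon paper |
|   program old   |
|   cherry bed    |
|telescope gentle |
|     content     |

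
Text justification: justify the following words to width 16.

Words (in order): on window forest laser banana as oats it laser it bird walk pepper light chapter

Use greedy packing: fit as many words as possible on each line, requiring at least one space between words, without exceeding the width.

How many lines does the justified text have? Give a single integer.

Answer: 5

Derivation:
Line 1: ['on', 'window', 'forest'] (min_width=16, slack=0)
Line 2: ['laser', 'banana', 'as'] (min_width=15, slack=1)
Line 3: ['oats', 'it', 'laser', 'it'] (min_width=16, slack=0)
Line 4: ['bird', 'walk', 'pepper'] (min_width=16, slack=0)
Line 5: ['light', 'chapter'] (min_width=13, slack=3)
Total lines: 5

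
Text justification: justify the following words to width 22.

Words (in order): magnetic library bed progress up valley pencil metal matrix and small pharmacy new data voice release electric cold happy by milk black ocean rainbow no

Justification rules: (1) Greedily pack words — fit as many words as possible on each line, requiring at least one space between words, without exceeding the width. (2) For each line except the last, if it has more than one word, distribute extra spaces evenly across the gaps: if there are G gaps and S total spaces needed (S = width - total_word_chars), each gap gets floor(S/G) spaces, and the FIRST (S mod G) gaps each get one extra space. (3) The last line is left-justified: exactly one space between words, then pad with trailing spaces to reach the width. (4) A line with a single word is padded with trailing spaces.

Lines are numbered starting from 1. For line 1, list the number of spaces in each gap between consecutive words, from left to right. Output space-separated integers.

Answer: 2 2

Derivation:
Line 1: ['magnetic', 'library', 'bed'] (min_width=20, slack=2)
Line 2: ['progress', 'up', 'valley'] (min_width=18, slack=4)
Line 3: ['pencil', 'metal', 'matrix'] (min_width=19, slack=3)
Line 4: ['and', 'small', 'pharmacy', 'new'] (min_width=22, slack=0)
Line 5: ['data', 'voice', 'release'] (min_width=18, slack=4)
Line 6: ['electric', 'cold', 'happy', 'by'] (min_width=22, slack=0)
Line 7: ['milk', 'black', 'ocean'] (min_width=16, slack=6)
Line 8: ['rainbow', 'no'] (min_width=10, slack=12)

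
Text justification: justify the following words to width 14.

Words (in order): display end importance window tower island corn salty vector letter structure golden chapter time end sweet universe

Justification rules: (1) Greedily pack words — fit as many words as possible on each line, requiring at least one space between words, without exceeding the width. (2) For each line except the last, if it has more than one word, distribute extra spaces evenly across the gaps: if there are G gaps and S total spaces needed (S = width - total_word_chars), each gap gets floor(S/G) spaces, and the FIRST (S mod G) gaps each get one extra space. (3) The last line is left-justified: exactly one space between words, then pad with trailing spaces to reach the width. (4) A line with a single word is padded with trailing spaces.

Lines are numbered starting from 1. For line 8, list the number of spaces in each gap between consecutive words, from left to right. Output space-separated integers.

Line 1: ['display', 'end'] (min_width=11, slack=3)
Line 2: ['importance'] (min_width=10, slack=4)
Line 3: ['window', 'tower'] (min_width=12, slack=2)
Line 4: ['island', 'corn'] (min_width=11, slack=3)
Line 5: ['salty', 'vector'] (min_width=12, slack=2)
Line 6: ['letter'] (min_width=6, slack=8)
Line 7: ['structure'] (min_width=9, slack=5)
Line 8: ['golden', 'chapter'] (min_width=14, slack=0)
Line 9: ['time', 'end', 'sweet'] (min_width=14, slack=0)
Line 10: ['universe'] (min_width=8, slack=6)

Answer: 1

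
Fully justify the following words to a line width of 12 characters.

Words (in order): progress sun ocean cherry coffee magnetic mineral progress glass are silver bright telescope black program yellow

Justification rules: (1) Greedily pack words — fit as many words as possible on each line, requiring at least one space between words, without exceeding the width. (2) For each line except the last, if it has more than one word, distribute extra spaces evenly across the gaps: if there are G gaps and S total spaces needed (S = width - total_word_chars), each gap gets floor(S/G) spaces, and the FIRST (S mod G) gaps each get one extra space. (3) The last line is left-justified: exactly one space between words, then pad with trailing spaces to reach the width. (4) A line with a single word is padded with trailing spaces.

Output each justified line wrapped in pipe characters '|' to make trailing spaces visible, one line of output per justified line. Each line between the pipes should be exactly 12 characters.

Line 1: ['progress', 'sun'] (min_width=12, slack=0)
Line 2: ['ocean', 'cherry'] (min_width=12, slack=0)
Line 3: ['coffee'] (min_width=6, slack=6)
Line 4: ['magnetic'] (min_width=8, slack=4)
Line 5: ['mineral'] (min_width=7, slack=5)
Line 6: ['progress'] (min_width=8, slack=4)
Line 7: ['glass', 'are'] (min_width=9, slack=3)
Line 8: ['silver'] (min_width=6, slack=6)
Line 9: ['bright'] (min_width=6, slack=6)
Line 10: ['telescope'] (min_width=9, slack=3)
Line 11: ['black'] (min_width=5, slack=7)
Line 12: ['program'] (min_width=7, slack=5)
Line 13: ['yellow'] (min_width=6, slack=6)

Answer: |progress sun|
|ocean cherry|
|coffee      |
|magnetic    |
|mineral     |
|progress    |
|glass    are|
|silver      |
|bright      |
|telescope   |
|black       |
|program     |
|yellow      |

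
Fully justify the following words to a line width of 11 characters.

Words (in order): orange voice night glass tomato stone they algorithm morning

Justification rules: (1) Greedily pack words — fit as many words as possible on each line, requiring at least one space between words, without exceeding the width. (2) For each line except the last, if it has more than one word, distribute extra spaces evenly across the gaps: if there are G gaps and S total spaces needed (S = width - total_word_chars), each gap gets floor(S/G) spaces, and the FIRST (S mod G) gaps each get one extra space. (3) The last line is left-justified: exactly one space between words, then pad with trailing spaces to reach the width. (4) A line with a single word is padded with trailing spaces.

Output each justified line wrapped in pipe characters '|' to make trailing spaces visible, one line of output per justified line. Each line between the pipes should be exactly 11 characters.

Answer: |orange     |
|voice night|
|glass      |
|tomato     |
|stone  they|
|algorithm  |
|morning    |

Derivation:
Line 1: ['orange'] (min_width=6, slack=5)
Line 2: ['voice', 'night'] (min_width=11, slack=0)
Line 3: ['glass'] (min_width=5, slack=6)
Line 4: ['tomato'] (min_width=6, slack=5)
Line 5: ['stone', 'they'] (min_width=10, slack=1)
Line 6: ['algorithm'] (min_width=9, slack=2)
Line 7: ['morning'] (min_width=7, slack=4)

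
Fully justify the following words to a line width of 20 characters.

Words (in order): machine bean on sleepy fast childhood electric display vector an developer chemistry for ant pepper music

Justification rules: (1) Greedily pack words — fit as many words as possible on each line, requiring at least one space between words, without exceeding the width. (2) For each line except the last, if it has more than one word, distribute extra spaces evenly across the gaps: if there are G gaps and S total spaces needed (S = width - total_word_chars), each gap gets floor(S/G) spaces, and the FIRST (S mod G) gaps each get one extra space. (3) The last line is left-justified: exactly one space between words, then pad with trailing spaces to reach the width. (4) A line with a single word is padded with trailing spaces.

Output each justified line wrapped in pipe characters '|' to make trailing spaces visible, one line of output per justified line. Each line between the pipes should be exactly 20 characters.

Line 1: ['machine', 'bean', 'on'] (min_width=15, slack=5)
Line 2: ['sleepy', 'fast'] (min_width=11, slack=9)
Line 3: ['childhood', 'electric'] (min_width=18, slack=2)
Line 4: ['display', 'vector', 'an'] (min_width=17, slack=3)
Line 5: ['developer', 'chemistry'] (min_width=19, slack=1)
Line 6: ['for', 'ant', 'pepper', 'music'] (min_width=20, slack=0)

Answer: |machine    bean   on|
|sleepy          fast|
|childhood   electric|
|display   vector  an|
|developer  chemistry|
|for ant pepper music|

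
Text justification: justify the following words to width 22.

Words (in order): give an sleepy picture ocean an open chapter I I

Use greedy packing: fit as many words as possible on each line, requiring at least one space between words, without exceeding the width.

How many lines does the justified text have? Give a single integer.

Line 1: ['give', 'an', 'sleepy', 'picture'] (min_width=22, slack=0)
Line 2: ['ocean', 'an', 'open', 'chapter'] (min_width=21, slack=1)
Line 3: ['I', 'I'] (min_width=3, slack=19)
Total lines: 3

Answer: 3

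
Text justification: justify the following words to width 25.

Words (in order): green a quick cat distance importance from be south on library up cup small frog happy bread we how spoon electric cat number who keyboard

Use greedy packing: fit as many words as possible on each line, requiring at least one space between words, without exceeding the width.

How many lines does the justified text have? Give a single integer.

Answer: 7

Derivation:
Line 1: ['green', 'a', 'quick', 'cat'] (min_width=17, slack=8)
Line 2: ['distance', 'importance', 'from'] (min_width=24, slack=1)
Line 3: ['be', 'south', 'on', 'library', 'up'] (min_width=22, slack=3)
Line 4: ['cup', 'small', 'frog', 'happy'] (min_width=20, slack=5)
Line 5: ['bread', 'we', 'how', 'spoon'] (min_width=18, slack=7)
Line 6: ['electric', 'cat', 'number', 'who'] (min_width=23, slack=2)
Line 7: ['keyboard'] (min_width=8, slack=17)
Total lines: 7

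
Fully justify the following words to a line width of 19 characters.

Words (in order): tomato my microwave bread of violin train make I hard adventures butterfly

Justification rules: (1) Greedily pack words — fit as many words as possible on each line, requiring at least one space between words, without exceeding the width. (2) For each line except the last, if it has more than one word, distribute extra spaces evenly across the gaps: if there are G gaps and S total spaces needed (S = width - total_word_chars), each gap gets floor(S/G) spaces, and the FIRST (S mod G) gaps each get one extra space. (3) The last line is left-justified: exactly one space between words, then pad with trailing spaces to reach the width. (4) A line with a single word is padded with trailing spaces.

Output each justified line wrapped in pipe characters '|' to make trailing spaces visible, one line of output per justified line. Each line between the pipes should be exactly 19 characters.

Answer: |tomato my microwave|
|bread   of   violin|
|train  make  I hard|
|adventures         |
|butterfly          |

Derivation:
Line 1: ['tomato', 'my', 'microwave'] (min_width=19, slack=0)
Line 2: ['bread', 'of', 'violin'] (min_width=15, slack=4)
Line 3: ['train', 'make', 'I', 'hard'] (min_width=17, slack=2)
Line 4: ['adventures'] (min_width=10, slack=9)
Line 5: ['butterfly'] (min_width=9, slack=10)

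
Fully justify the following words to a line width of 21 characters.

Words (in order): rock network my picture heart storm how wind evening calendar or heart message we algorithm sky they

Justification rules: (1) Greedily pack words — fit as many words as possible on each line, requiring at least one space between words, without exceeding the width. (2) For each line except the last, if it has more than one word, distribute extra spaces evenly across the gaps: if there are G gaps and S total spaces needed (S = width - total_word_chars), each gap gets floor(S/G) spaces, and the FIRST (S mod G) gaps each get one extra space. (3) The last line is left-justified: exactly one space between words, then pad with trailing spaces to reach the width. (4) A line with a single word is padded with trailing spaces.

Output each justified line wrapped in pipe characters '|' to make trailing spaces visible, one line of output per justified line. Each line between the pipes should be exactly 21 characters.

Line 1: ['rock', 'network', 'my'] (min_width=15, slack=6)
Line 2: ['picture', 'heart', 'storm'] (min_width=19, slack=2)
Line 3: ['how', 'wind', 'evening'] (min_width=16, slack=5)
Line 4: ['calendar', 'or', 'heart'] (min_width=17, slack=4)
Line 5: ['message', 'we', 'algorithm'] (min_width=20, slack=1)
Line 6: ['sky', 'they'] (min_width=8, slack=13)

Answer: |rock    network    my|
|picture  heart  storm|
|how    wind   evening|
|calendar   or   heart|
|message  we algorithm|
|sky they             |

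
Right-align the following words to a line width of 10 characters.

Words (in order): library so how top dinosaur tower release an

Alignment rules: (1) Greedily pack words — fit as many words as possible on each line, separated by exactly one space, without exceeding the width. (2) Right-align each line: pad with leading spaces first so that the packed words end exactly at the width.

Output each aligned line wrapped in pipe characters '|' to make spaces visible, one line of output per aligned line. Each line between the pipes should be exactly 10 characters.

Line 1: ['library', 'so'] (min_width=10, slack=0)
Line 2: ['how', 'top'] (min_width=7, slack=3)
Line 3: ['dinosaur'] (min_width=8, slack=2)
Line 4: ['tower'] (min_width=5, slack=5)
Line 5: ['release', 'an'] (min_width=10, slack=0)

Answer: |library so|
|   how top|
|  dinosaur|
|     tower|
|release an|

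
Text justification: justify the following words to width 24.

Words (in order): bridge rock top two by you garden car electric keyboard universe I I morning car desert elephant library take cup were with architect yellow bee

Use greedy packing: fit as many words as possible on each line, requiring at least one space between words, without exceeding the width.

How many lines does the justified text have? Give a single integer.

Line 1: ['bridge', 'rock', 'top', 'two', 'by'] (min_width=22, slack=2)
Line 2: ['you', 'garden', 'car', 'electric'] (min_width=23, slack=1)
Line 3: ['keyboard', 'universe', 'I', 'I'] (min_width=21, slack=3)
Line 4: ['morning', 'car', 'desert'] (min_width=18, slack=6)
Line 5: ['elephant', 'library', 'take'] (min_width=21, slack=3)
Line 6: ['cup', 'were', 'with', 'architect'] (min_width=23, slack=1)
Line 7: ['yellow', 'bee'] (min_width=10, slack=14)
Total lines: 7

Answer: 7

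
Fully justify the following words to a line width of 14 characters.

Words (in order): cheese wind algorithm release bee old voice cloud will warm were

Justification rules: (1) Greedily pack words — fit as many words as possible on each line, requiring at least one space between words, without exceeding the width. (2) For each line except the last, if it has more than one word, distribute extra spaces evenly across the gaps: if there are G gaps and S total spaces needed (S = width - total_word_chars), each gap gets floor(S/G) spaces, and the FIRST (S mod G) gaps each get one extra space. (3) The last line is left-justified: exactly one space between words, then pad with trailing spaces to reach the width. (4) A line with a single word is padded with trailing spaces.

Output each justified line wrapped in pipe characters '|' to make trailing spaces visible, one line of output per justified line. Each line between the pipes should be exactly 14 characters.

Line 1: ['cheese', 'wind'] (min_width=11, slack=3)
Line 2: ['algorithm'] (min_width=9, slack=5)
Line 3: ['release', 'bee'] (min_width=11, slack=3)
Line 4: ['old', 'voice'] (min_width=9, slack=5)
Line 5: ['cloud', 'will'] (min_width=10, slack=4)
Line 6: ['warm', 'were'] (min_width=9, slack=5)

Answer: |cheese    wind|
|algorithm     |
|release    bee|
|old      voice|
|cloud     will|
|warm were     |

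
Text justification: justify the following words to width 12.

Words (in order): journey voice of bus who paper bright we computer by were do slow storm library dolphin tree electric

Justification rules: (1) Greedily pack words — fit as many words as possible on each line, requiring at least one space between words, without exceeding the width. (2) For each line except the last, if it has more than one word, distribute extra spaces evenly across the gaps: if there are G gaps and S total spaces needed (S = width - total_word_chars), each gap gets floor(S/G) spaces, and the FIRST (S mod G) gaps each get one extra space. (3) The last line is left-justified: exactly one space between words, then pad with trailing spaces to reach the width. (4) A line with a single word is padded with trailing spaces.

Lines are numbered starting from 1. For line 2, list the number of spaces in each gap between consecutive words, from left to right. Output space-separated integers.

Answer: 1 1

Derivation:
Line 1: ['journey'] (min_width=7, slack=5)
Line 2: ['voice', 'of', 'bus'] (min_width=12, slack=0)
Line 3: ['who', 'paper'] (min_width=9, slack=3)
Line 4: ['bright', 'we'] (min_width=9, slack=3)
Line 5: ['computer', 'by'] (min_width=11, slack=1)
Line 6: ['were', 'do', 'slow'] (min_width=12, slack=0)
Line 7: ['storm'] (min_width=5, slack=7)
Line 8: ['library'] (min_width=7, slack=5)
Line 9: ['dolphin', 'tree'] (min_width=12, slack=0)
Line 10: ['electric'] (min_width=8, slack=4)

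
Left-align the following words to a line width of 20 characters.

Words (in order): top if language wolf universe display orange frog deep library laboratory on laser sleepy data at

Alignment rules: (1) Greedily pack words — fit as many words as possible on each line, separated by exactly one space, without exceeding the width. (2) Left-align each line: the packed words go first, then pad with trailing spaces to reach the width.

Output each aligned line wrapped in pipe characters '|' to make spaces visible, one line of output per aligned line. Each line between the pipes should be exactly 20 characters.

Line 1: ['top', 'if', 'language', 'wolf'] (min_width=20, slack=0)
Line 2: ['universe', 'display'] (min_width=16, slack=4)
Line 3: ['orange', 'frog', 'deep'] (min_width=16, slack=4)
Line 4: ['library', 'laboratory'] (min_width=18, slack=2)
Line 5: ['on', 'laser', 'sleepy', 'data'] (min_width=20, slack=0)
Line 6: ['at'] (min_width=2, slack=18)

Answer: |top if language wolf|
|universe display    |
|orange frog deep    |
|library laboratory  |
|on laser sleepy data|
|at                  |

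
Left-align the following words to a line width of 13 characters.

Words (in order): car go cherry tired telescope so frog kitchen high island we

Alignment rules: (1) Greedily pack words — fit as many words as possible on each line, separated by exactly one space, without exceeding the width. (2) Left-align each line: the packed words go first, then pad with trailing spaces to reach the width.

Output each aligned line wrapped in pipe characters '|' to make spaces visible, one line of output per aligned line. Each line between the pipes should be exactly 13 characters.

Answer: |car go cherry|
|tired        |
|telescope so |
|frog kitchen |
|high island  |
|we           |

Derivation:
Line 1: ['car', 'go', 'cherry'] (min_width=13, slack=0)
Line 2: ['tired'] (min_width=5, slack=8)
Line 3: ['telescope', 'so'] (min_width=12, slack=1)
Line 4: ['frog', 'kitchen'] (min_width=12, slack=1)
Line 5: ['high', 'island'] (min_width=11, slack=2)
Line 6: ['we'] (min_width=2, slack=11)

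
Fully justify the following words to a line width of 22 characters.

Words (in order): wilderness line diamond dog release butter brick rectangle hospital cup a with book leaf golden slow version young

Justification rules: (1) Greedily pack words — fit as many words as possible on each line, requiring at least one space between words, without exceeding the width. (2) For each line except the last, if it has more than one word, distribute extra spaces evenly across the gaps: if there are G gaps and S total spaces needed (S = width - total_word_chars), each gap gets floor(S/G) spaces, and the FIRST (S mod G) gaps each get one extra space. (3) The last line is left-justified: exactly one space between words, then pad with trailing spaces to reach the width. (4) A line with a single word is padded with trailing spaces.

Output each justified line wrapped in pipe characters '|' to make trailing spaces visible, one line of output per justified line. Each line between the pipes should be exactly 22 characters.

Answer: |wilderness        line|
|diamond   dog  release|
|butter brick rectangle|
|hospital  cup  a  with|
|book  leaf golden slow|
|version young         |

Derivation:
Line 1: ['wilderness', 'line'] (min_width=15, slack=7)
Line 2: ['diamond', 'dog', 'release'] (min_width=19, slack=3)
Line 3: ['butter', 'brick', 'rectangle'] (min_width=22, slack=0)
Line 4: ['hospital', 'cup', 'a', 'with'] (min_width=19, slack=3)
Line 5: ['book', 'leaf', 'golden', 'slow'] (min_width=21, slack=1)
Line 6: ['version', 'young'] (min_width=13, slack=9)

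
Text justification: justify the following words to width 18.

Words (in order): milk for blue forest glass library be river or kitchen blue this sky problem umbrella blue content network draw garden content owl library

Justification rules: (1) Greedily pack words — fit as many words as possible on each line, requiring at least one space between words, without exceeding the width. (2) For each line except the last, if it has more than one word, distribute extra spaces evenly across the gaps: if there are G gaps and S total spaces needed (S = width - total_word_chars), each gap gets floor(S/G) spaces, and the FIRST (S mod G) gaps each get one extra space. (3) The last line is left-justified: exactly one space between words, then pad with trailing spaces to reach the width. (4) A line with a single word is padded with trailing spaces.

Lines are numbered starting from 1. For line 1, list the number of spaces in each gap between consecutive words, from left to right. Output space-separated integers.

Answer: 4 3

Derivation:
Line 1: ['milk', 'for', 'blue'] (min_width=13, slack=5)
Line 2: ['forest', 'glass'] (min_width=12, slack=6)
Line 3: ['library', 'be', 'river'] (min_width=16, slack=2)
Line 4: ['or', 'kitchen', 'blue'] (min_width=15, slack=3)
Line 5: ['this', 'sky', 'problem'] (min_width=16, slack=2)
Line 6: ['umbrella', 'blue'] (min_width=13, slack=5)
Line 7: ['content', 'network'] (min_width=15, slack=3)
Line 8: ['draw', 'garden'] (min_width=11, slack=7)
Line 9: ['content', 'owl'] (min_width=11, slack=7)
Line 10: ['library'] (min_width=7, slack=11)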